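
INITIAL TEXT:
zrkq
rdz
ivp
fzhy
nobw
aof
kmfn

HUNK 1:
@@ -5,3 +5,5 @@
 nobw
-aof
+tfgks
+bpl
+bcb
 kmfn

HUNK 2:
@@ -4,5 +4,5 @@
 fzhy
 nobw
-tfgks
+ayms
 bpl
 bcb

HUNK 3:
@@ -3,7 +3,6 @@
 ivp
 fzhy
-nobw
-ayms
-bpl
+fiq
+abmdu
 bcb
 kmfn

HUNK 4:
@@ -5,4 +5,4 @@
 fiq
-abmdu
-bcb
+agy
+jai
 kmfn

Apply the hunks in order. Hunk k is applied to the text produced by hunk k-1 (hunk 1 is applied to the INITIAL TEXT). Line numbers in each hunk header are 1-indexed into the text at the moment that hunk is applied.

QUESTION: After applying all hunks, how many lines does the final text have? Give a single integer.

Answer: 8

Derivation:
Hunk 1: at line 5 remove [aof] add [tfgks,bpl,bcb] -> 9 lines: zrkq rdz ivp fzhy nobw tfgks bpl bcb kmfn
Hunk 2: at line 4 remove [tfgks] add [ayms] -> 9 lines: zrkq rdz ivp fzhy nobw ayms bpl bcb kmfn
Hunk 3: at line 3 remove [nobw,ayms,bpl] add [fiq,abmdu] -> 8 lines: zrkq rdz ivp fzhy fiq abmdu bcb kmfn
Hunk 4: at line 5 remove [abmdu,bcb] add [agy,jai] -> 8 lines: zrkq rdz ivp fzhy fiq agy jai kmfn
Final line count: 8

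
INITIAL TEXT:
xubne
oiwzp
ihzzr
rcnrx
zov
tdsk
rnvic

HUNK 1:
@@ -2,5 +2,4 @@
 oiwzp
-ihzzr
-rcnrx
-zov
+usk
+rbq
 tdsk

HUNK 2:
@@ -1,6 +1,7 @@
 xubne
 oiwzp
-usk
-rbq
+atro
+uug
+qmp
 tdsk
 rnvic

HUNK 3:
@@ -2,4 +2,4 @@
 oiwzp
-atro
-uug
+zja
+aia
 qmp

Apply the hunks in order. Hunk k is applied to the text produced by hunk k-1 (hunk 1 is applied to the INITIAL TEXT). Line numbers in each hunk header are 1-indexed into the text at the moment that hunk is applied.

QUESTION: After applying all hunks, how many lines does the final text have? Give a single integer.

Hunk 1: at line 2 remove [ihzzr,rcnrx,zov] add [usk,rbq] -> 6 lines: xubne oiwzp usk rbq tdsk rnvic
Hunk 2: at line 1 remove [usk,rbq] add [atro,uug,qmp] -> 7 lines: xubne oiwzp atro uug qmp tdsk rnvic
Hunk 3: at line 2 remove [atro,uug] add [zja,aia] -> 7 lines: xubne oiwzp zja aia qmp tdsk rnvic
Final line count: 7

Answer: 7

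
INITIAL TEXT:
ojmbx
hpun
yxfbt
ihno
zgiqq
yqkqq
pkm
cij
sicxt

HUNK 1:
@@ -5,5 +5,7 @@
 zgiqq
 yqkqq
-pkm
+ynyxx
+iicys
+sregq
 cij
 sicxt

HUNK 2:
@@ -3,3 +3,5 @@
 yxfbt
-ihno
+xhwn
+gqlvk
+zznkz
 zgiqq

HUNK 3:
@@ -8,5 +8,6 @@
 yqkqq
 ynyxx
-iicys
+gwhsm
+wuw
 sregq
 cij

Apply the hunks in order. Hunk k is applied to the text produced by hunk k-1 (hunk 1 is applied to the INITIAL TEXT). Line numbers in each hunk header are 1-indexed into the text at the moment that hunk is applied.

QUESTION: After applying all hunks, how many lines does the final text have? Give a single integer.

Hunk 1: at line 5 remove [pkm] add [ynyxx,iicys,sregq] -> 11 lines: ojmbx hpun yxfbt ihno zgiqq yqkqq ynyxx iicys sregq cij sicxt
Hunk 2: at line 3 remove [ihno] add [xhwn,gqlvk,zznkz] -> 13 lines: ojmbx hpun yxfbt xhwn gqlvk zznkz zgiqq yqkqq ynyxx iicys sregq cij sicxt
Hunk 3: at line 8 remove [iicys] add [gwhsm,wuw] -> 14 lines: ojmbx hpun yxfbt xhwn gqlvk zznkz zgiqq yqkqq ynyxx gwhsm wuw sregq cij sicxt
Final line count: 14

Answer: 14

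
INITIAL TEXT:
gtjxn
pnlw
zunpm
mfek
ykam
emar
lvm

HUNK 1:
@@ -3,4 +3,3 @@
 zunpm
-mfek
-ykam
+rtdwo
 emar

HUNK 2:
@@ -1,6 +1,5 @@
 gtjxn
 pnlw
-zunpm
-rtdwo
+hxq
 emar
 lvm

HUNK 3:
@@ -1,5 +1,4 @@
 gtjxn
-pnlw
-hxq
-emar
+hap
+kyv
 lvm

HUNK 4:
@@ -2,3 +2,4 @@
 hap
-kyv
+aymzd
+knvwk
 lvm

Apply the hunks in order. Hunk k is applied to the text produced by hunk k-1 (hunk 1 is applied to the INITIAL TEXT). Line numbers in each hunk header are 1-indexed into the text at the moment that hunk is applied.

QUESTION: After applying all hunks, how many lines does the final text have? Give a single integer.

Hunk 1: at line 3 remove [mfek,ykam] add [rtdwo] -> 6 lines: gtjxn pnlw zunpm rtdwo emar lvm
Hunk 2: at line 1 remove [zunpm,rtdwo] add [hxq] -> 5 lines: gtjxn pnlw hxq emar lvm
Hunk 3: at line 1 remove [pnlw,hxq,emar] add [hap,kyv] -> 4 lines: gtjxn hap kyv lvm
Hunk 4: at line 2 remove [kyv] add [aymzd,knvwk] -> 5 lines: gtjxn hap aymzd knvwk lvm
Final line count: 5

Answer: 5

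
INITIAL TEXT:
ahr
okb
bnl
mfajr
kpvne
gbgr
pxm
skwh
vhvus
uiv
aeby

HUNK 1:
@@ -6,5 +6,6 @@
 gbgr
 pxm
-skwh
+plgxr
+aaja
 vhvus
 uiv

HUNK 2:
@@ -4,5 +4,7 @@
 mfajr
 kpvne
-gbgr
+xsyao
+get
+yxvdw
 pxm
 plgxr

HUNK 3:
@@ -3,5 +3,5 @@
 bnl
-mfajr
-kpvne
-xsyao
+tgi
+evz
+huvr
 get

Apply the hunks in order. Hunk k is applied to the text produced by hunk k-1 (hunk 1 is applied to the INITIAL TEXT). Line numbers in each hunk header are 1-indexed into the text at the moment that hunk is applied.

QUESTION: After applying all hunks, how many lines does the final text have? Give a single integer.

Hunk 1: at line 6 remove [skwh] add [plgxr,aaja] -> 12 lines: ahr okb bnl mfajr kpvne gbgr pxm plgxr aaja vhvus uiv aeby
Hunk 2: at line 4 remove [gbgr] add [xsyao,get,yxvdw] -> 14 lines: ahr okb bnl mfajr kpvne xsyao get yxvdw pxm plgxr aaja vhvus uiv aeby
Hunk 3: at line 3 remove [mfajr,kpvne,xsyao] add [tgi,evz,huvr] -> 14 lines: ahr okb bnl tgi evz huvr get yxvdw pxm plgxr aaja vhvus uiv aeby
Final line count: 14

Answer: 14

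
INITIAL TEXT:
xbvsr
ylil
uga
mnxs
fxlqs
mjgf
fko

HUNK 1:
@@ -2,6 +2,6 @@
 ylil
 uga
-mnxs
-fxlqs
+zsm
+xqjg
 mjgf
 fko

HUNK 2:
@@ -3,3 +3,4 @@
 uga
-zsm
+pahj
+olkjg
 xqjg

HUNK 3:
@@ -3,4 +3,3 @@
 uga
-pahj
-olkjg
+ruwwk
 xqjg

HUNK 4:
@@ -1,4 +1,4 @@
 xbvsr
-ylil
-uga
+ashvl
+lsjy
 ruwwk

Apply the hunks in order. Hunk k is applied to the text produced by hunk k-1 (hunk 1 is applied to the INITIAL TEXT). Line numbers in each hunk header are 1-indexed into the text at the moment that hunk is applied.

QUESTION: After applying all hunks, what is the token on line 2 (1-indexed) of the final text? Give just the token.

Answer: ashvl

Derivation:
Hunk 1: at line 2 remove [mnxs,fxlqs] add [zsm,xqjg] -> 7 lines: xbvsr ylil uga zsm xqjg mjgf fko
Hunk 2: at line 3 remove [zsm] add [pahj,olkjg] -> 8 lines: xbvsr ylil uga pahj olkjg xqjg mjgf fko
Hunk 3: at line 3 remove [pahj,olkjg] add [ruwwk] -> 7 lines: xbvsr ylil uga ruwwk xqjg mjgf fko
Hunk 4: at line 1 remove [ylil,uga] add [ashvl,lsjy] -> 7 lines: xbvsr ashvl lsjy ruwwk xqjg mjgf fko
Final line 2: ashvl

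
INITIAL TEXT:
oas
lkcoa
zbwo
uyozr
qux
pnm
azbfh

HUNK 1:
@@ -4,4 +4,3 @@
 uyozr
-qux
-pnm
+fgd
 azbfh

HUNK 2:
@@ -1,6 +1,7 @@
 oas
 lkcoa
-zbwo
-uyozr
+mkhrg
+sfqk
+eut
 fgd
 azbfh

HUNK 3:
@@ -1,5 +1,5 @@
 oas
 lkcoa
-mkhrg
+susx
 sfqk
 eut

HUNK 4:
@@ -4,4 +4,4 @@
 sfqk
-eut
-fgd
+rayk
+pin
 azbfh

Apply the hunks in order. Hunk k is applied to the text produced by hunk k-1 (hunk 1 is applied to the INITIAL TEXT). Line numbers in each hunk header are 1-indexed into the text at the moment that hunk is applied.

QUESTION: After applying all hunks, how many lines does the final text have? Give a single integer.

Answer: 7

Derivation:
Hunk 1: at line 4 remove [qux,pnm] add [fgd] -> 6 lines: oas lkcoa zbwo uyozr fgd azbfh
Hunk 2: at line 1 remove [zbwo,uyozr] add [mkhrg,sfqk,eut] -> 7 lines: oas lkcoa mkhrg sfqk eut fgd azbfh
Hunk 3: at line 1 remove [mkhrg] add [susx] -> 7 lines: oas lkcoa susx sfqk eut fgd azbfh
Hunk 4: at line 4 remove [eut,fgd] add [rayk,pin] -> 7 lines: oas lkcoa susx sfqk rayk pin azbfh
Final line count: 7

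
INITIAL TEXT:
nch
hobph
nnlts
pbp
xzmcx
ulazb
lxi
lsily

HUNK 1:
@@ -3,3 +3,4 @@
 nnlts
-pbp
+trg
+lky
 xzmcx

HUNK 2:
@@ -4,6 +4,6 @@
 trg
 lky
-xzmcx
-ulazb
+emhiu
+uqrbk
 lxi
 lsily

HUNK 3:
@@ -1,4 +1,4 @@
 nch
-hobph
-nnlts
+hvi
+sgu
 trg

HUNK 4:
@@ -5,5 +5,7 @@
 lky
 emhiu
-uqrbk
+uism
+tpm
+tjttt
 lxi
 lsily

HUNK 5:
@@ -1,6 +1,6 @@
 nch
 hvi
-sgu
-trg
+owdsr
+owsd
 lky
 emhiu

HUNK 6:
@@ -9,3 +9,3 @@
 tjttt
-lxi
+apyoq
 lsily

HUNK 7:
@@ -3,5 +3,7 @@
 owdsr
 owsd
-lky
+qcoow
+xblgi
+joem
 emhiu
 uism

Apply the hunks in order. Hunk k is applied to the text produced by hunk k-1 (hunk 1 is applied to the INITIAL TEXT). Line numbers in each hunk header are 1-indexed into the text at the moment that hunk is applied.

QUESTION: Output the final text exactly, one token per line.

Hunk 1: at line 3 remove [pbp] add [trg,lky] -> 9 lines: nch hobph nnlts trg lky xzmcx ulazb lxi lsily
Hunk 2: at line 4 remove [xzmcx,ulazb] add [emhiu,uqrbk] -> 9 lines: nch hobph nnlts trg lky emhiu uqrbk lxi lsily
Hunk 3: at line 1 remove [hobph,nnlts] add [hvi,sgu] -> 9 lines: nch hvi sgu trg lky emhiu uqrbk lxi lsily
Hunk 4: at line 5 remove [uqrbk] add [uism,tpm,tjttt] -> 11 lines: nch hvi sgu trg lky emhiu uism tpm tjttt lxi lsily
Hunk 5: at line 1 remove [sgu,trg] add [owdsr,owsd] -> 11 lines: nch hvi owdsr owsd lky emhiu uism tpm tjttt lxi lsily
Hunk 6: at line 9 remove [lxi] add [apyoq] -> 11 lines: nch hvi owdsr owsd lky emhiu uism tpm tjttt apyoq lsily
Hunk 7: at line 3 remove [lky] add [qcoow,xblgi,joem] -> 13 lines: nch hvi owdsr owsd qcoow xblgi joem emhiu uism tpm tjttt apyoq lsily

Answer: nch
hvi
owdsr
owsd
qcoow
xblgi
joem
emhiu
uism
tpm
tjttt
apyoq
lsily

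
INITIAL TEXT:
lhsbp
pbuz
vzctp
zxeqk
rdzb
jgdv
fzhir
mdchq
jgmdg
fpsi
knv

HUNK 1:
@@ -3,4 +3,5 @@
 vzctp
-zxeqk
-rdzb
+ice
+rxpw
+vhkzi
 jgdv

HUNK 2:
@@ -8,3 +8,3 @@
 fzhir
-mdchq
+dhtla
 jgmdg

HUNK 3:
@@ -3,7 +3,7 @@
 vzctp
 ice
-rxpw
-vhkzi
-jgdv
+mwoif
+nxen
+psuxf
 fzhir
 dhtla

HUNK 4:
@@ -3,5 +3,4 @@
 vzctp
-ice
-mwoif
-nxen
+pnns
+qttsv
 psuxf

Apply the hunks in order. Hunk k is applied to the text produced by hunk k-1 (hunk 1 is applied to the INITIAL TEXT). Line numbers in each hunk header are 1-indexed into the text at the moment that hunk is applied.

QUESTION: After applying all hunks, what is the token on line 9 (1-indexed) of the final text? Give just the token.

Hunk 1: at line 3 remove [zxeqk,rdzb] add [ice,rxpw,vhkzi] -> 12 lines: lhsbp pbuz vzctp ice rxpw vhkzi jgdv fzhir mdchq jgmdg fpsi knv
Hunk 2: at line 8 remove [mdchq] add [dhtla] -> 12 lines: lhsbp pbuz vzctp ice rxpw vhkzi jgdv fzhir dhtla jgmdg fpsi knv
Hunk 3: at line 3 remove [rxpw,vhkzi,jgdv] add [mwoif,nxen,psuxf] -> 12 lines: lhsbp pbuz vzctp ice mwoif nxen psuxf fzhir dhtla jgmdg fpsi knv
Hunk 4: at line 3 remove [ice,mwoif,nxen] add [pnns,qttsv] -> 11 lines: lhsbp pbuz vzctp pnns qttsv psuxf fzhir dhtla jgmdg fpsi knv
Final line 9: jgmdg

Answer: jgmdg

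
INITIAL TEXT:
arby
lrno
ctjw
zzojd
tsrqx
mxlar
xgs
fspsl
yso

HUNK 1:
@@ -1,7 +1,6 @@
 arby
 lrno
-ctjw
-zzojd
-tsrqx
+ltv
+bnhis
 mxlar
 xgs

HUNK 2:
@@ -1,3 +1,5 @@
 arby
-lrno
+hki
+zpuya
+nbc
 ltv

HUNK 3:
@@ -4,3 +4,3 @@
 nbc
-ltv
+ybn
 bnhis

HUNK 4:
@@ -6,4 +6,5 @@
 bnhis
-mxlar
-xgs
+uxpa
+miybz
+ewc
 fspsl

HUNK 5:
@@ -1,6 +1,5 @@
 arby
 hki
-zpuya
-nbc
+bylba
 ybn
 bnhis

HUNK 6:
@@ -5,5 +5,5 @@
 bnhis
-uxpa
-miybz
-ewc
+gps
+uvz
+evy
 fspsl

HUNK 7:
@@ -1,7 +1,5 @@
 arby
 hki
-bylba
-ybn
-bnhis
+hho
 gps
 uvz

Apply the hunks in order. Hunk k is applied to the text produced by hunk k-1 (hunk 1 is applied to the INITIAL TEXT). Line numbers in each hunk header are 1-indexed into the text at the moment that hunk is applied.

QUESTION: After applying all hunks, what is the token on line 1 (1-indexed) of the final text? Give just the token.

Hunk 1: at line 1 remove [ctjw,zzojd,tsrqx] add [ltv,bnhis] -> 8 lines: arby lrno ltv bnhis mxlar xgs fspsl yso
Hunk 2: at line 1 remove [lrno] add [hki,zpuya,nbc] -> 10 lines: arby hki zpuya nbc ltv bnhis mxlar xgs fspsl yso
Hunk 3: at line 4 remove [ltv] add [ybn] -> 10 lines: arby hki zpuya nbc ybn bnhis mxlar xgs fspsl yso
Hunk 4: at line 6 remove [mxlar,xgs] add [uxpa,miybz,ewc] -> 11 lines: arby hki zpuya nbc ybn bnhis uxpa miybz ewc fspsl yso
Hunk 5: at line 1 remove [zpuya,nbc] add [bylba] -> 10 lines: arby hki bylba ybn bnhis uxpa miybz ewc fspsl yso
Hunk 6: at line 5 remove [uxpa,miybz,ewc] add [gps,uvz,evy] -> 10 lines: arby hki bylba ybn bnhis gps uvz evy fspsl yso
Hunk 7: at line 1 remove [bylba,ybn,bnhis] add [hho] -> 8 lines: arby hki hho gps uvz evy fspsl yso
Final line 1: arby

Answer: arby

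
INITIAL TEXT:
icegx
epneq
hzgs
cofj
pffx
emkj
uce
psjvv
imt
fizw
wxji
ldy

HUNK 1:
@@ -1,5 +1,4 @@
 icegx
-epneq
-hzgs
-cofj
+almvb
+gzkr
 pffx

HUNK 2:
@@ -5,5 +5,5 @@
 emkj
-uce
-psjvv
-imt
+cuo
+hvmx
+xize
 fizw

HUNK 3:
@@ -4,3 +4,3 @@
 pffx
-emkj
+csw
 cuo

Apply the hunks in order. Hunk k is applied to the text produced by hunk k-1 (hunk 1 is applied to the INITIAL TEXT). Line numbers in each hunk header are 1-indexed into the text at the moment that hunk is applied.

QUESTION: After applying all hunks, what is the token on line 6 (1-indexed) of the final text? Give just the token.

Hunk 1: at line 1 remove [epneq,hzgs,cofj] add [almvb,gzkr] -> 11 lines: icegx almvb gzkr pffx emkj uce psjvv imt fizw wxji ldy
Hunk 2: at line 5 remove [uce,psjvv,imt] add [cuo,hvmx,xize] -> 11 lines: icegx almvb gzkr pffx emkj cuo hvmx xize fizw wxji ldy
Hunk 3: at line 4 remove [emkj] add [csw] -> 11 lines: icegx almvb gzkr pffx csw cuo hvmx xize fizw wxji ldy
Final line 6: cuo

Answer: cuo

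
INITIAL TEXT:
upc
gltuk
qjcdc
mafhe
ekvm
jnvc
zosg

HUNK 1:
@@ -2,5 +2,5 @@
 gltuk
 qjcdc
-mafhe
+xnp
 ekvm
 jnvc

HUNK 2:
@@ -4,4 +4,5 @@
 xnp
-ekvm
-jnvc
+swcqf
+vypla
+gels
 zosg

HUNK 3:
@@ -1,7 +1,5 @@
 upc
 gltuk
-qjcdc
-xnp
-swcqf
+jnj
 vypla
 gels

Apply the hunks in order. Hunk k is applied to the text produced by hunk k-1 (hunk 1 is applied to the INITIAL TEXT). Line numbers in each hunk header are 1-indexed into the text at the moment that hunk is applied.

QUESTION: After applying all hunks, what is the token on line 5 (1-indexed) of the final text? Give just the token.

Answer: gels

Derivation:
Hunk 1: at line 2 remove [mafhe] add [xnp] -> 7 lines: upc gltuk qjcdc xnp ekvm jnvc zosg
Hunk 2: at line 4 remove [ekvm,jnvc] add [swcqf,vypla,gels] -> 8 lines: upc gltuk qjcdc xnp swcqf vypla gels zosg
Hunk 3: at line 1 remove [qjcdc,xnp,swcqf] add [jnj] -> 6 lines: upc gltuk jnj vypla gels zosg
Final line 5: gels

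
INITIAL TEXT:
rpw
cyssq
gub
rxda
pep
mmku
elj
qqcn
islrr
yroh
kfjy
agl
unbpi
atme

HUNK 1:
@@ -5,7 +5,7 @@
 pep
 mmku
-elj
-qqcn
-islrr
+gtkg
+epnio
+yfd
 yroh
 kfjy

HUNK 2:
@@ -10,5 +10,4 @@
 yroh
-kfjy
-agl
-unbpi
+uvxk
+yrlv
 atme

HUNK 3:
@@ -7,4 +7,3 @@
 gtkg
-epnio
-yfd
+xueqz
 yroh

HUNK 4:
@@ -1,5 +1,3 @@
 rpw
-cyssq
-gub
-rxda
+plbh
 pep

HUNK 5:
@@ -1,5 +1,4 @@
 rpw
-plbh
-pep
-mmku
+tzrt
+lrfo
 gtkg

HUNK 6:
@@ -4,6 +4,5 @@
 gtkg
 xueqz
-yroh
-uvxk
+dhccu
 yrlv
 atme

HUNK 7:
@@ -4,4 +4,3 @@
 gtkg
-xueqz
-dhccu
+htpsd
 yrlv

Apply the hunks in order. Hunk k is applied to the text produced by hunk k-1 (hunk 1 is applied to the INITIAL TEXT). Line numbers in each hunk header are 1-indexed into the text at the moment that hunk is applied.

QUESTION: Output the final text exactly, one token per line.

Hunk 1: at line 5 remove [elj,qqcn,islrr] add [gtkg,epnio,yfd] -> 14 lines: rpw cyssq gub rxda pep mmku gtkg epnio yfd yroh kfjy agl unbpi atme
Hunk 2: at line 10 remove [kfjy,agl,unbpi] add [uvxk,yrlv] -> 13 lines: rpw cyssq gub rxda pep mmku gtkg epnio yfd yroh uvxk yrlv atme
Hunk 3: at line 7 remove [epnio,yfd] add [xueqz] -> 12 lines: rpw cyssq gub rxda pep mmku gtkg xueqz yroh uvxk yrlv atme
Hunk 4: at line 1 remove [cyssq,gub,rxda] add [plbh] -> 10 lines: rpw plbh pep mmku gtkg xueqz yroh uvxk yrlv atme
Hunk 5: at line 1 remove [plbh,pep,mmku] add [tzrt,lrfo] -> 9 lines: rpw tzrt lrfo gtkg xueqz yroh uvxk yrlv atme
Hunk 6: at line 4 remove [yroh,uvxk] add [dhccu] -> 8 lines: rpw tzrt lrfo gtkg xueqz dhccu yrlv atme
Hunk 7: at line 4 remove [xueqz,dhccu] add [htpsd] -> 7 lines: rpw tzrt lrfo gtkg htpsd yrlv atme

Answer: rpw
tzrt
lrfo
gtkg
htpsd
yrlv
atme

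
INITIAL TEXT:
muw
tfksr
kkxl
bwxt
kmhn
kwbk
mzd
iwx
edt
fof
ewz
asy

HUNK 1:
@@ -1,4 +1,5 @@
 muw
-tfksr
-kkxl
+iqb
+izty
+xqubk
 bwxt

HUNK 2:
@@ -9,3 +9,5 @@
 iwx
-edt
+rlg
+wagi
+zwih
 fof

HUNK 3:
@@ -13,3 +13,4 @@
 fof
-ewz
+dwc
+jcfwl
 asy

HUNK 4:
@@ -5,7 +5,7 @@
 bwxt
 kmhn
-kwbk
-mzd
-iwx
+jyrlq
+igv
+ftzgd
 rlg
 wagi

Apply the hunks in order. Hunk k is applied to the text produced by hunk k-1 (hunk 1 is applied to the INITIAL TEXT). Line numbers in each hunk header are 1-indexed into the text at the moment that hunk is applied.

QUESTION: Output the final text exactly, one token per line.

Answer: muw
iqb
izty
xqubk
bwxt
kmhn
jyrlq
igv
ftzgd
rlg
wagi
zwih
fof
dwc
jcfwl
asy

Derivation:
Hunk 1: at line 1 remove [tfksr,kkxl] add [iqb,izty,xqubk] -> 13 lines: muw iqb izty xqubk bwxt kmhn kwbk mzd iwx edt fof ewz asy
Hunk 2: at line 9 remove [edt] add [rlg,wagi,zwih] -> 15 lines: muw iqb izty xqubk bwxt kmhn kwbk mzd iwx rlg wagi zwih fof ewz asy
Hunk 3: at line 13 remove [ewz] add [dwc,jcfwl] -> 16 lines: muw iqb izty xqubk bwxt kmhn kwbk mzd iwx rlg wagi zwih fof dwc jcfwl asy
Hunk 4: at line 5 remove [kwbk,mzd,iwx] add [jyrlq,igv,ftzgd] -> 16 lines: muw iqb izty xqubk bwxt kmhn jyrlq igv ftzgd rlg wagi zwih fof dwc jcfwl asy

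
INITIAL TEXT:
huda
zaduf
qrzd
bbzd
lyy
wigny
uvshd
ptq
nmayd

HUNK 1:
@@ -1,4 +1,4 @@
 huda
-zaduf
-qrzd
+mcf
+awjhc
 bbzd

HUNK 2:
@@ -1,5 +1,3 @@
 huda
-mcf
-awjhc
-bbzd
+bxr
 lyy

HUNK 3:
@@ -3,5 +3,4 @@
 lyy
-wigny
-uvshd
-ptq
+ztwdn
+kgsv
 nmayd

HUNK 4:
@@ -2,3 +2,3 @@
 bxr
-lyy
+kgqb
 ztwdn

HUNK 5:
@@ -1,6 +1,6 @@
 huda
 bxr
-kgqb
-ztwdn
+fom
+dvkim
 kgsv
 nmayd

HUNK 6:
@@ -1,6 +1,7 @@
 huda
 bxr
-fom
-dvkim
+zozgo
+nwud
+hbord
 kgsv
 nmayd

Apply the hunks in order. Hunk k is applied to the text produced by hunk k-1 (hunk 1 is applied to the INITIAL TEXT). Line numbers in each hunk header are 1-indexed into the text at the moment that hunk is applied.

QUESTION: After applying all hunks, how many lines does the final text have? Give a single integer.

Hunk 1: at line 1 remove [zaduf,qrzd] add [mcf,awjhc] -> 9 lines: huda mcf awjhc bbzd lyy wigny uvshd ptq nmayd
Hunk 2: at line 1 remove [mcf,awjhc,bbzd] add [bxr] -> 7 lines: huda bxr lyy wigny uvshd ptq nmayd
Hunk 3: at line 3 remove [wigny,uvshd,ptq] add [ztwdn,kgsv] -> 6 lines: huda bxr lyy ztwdn kgsv nmayd
Hunk 4: at line 2 remove [lyy] add [kgqb] -> 6 lines: huda bxr kgqb ztwdn kgsv nmayd
Hunk 5: at line 1 remove [kgqb,ztwdn] add [fom,dvkim] -> 6 lines: huda bxr fom dvkim kgsv nmayd
Hunk 6: at line 1 remove [fom,dvkim] add [zozgo,nwud,hbord] -> 7 lines: huda bxr zozgo nwud hbord kgsv nmayd
Final line count: 7

Answer: 7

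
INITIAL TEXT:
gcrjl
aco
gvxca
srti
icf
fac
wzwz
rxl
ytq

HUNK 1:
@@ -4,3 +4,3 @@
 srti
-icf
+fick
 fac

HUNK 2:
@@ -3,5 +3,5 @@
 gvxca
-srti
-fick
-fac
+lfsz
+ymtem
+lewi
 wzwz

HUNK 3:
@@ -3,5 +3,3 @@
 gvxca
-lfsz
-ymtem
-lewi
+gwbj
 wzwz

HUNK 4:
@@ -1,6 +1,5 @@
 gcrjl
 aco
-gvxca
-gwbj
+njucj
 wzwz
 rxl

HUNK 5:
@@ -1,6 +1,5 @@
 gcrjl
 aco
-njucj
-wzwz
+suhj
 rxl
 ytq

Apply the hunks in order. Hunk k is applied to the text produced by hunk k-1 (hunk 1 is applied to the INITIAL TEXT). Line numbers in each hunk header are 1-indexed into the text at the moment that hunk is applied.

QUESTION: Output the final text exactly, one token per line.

Hunk 1: at line 4 remove [icf] add [fick] -> 9 lines: gcrjl aco gvxca srti fick fac wzwz rxl ytq
Hunk 2: at line 3 remove [srti,fick,fac] add [lfsz,ymtem,lewi] -> 9 lines: gcrjl aco gvxca lfsz ymtem lewi wzwz rxl ytq
Hunk 3: at line 3 remove [lfsz,ymtem,lewi] add [gwbj] -> 7 lines: gcrjl aco gvxca gwbj wzwz rxl ytq
Hunk 4: at line 1 remove [gvxca,gwbj] add [njucj] -> 6 lines: gcrjl aco njucj wzwz rxl ytq
Hunk 5: at line 1 remove [njucj,wzwz] add [suhj] -> 5 lines: gcrjl aco suhj rxl ytq

Answer: gcrjl
aco
suhj
rxl
ytq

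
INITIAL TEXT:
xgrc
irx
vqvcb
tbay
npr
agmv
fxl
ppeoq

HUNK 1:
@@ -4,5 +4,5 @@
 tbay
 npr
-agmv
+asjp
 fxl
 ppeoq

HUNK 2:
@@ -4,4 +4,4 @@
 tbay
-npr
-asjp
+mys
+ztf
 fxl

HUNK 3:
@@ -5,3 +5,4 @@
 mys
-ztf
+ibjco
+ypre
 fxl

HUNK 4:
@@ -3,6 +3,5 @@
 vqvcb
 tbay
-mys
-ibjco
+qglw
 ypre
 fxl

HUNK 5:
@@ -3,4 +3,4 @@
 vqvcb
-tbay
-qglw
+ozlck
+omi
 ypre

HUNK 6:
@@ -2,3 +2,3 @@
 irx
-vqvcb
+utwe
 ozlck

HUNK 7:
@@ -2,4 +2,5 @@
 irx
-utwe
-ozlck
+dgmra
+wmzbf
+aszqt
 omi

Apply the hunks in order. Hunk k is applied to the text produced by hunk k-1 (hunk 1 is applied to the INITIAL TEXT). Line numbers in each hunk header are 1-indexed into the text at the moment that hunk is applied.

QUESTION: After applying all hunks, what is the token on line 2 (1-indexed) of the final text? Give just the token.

Hunk 1: at line 4 remove [agmv] add [asjp] -> 8 lines: xgrc irx vqvcb tbay npr asjp fxl ppeoq
Hunk 2: at line 4 remove [npr,asjp] add [mys,ztf] -> 8 lines: xgrc irx vqvcb tbay mys ztf fxl ppeoq
Hunk 3: at line 5 remove [ztf] add [ibjco,ypre] -> 9 lines: xgrc irx vqvcb tbay mys ibjco ypre fxl ppeoq
Hunk 4: at line 3 remove [mys,ibjco] add [qglw] -> 8 lines: xgrc irx vqvcb tbay qglw ypre fxl ppeoq
Hunk 5: at line 3 remove [tbay,qglw] add [ozlck,omi] -> 8 lines: xgrc irx vqvcb ozlck omi ypre fxl ppeoq
Hunk 6: at line 2 remove [vqvcb] add [utwe] -> 8 lines: xgrc irx utwe ozlck omi ypre fxl ppeoq
Hunk 7: at line 2 remove [utwe,ozlck] add [dgmra,wmzbf,aszqt] -> 9 lines: xgrc irx dgmra wmzbf aszqt omi ypre fxl ppeoq
Final line 2: irx

Answer: irx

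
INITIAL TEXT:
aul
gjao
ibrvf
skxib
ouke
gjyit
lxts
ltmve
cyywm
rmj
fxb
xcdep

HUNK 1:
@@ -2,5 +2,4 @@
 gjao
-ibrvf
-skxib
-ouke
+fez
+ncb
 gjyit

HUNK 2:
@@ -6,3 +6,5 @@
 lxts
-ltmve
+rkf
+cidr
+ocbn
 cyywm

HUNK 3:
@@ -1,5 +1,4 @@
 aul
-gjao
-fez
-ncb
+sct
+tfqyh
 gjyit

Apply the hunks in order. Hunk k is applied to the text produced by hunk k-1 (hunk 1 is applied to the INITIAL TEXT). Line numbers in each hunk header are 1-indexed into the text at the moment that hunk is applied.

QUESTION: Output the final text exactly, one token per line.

Hunk 1: at line 2 remove [ibrvf,skxib,ouke] add [fez,ncb] -> 11 lines: aul gjao fez ncb gjyit lxts ltmve cyywm rmj fxb xcdep
Hunk 2: at line 6 remove [ltmve] add [rkf,cidr,ocbn] -> 13 lines: aul gjao fez ncb gjyit lxts rkf cidr ocbn cyywm rmj fxb xcdep
Hunk 3: at line 1 remove [gjao,fez,ncb] add [sct,tfqyh] -> 12 lines: aul sct tfqyh gjyit lxts rkf cidr ocbn cyywm rmj fxb xcdep

Answer: aul
sct
tfqyh
gjyit
lxts
rkf
cidr
ocbn
cyywm
rmj
fxb
xcdep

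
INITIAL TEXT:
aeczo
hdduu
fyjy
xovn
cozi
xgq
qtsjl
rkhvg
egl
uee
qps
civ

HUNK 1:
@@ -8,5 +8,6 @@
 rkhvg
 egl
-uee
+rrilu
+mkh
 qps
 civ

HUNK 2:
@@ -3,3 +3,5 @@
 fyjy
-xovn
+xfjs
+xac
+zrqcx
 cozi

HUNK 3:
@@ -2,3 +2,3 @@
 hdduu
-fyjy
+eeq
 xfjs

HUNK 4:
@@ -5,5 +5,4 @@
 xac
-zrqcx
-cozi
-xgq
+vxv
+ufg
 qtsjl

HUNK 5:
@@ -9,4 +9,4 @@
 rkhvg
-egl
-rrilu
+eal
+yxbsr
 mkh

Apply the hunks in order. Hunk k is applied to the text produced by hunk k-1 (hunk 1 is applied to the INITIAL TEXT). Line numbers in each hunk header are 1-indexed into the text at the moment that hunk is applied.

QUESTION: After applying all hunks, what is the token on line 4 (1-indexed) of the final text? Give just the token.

Hunk 1: at line 8 remove [uee] add [rrilu,mkh] -> 13 lines: aeczo hdduu fyjy xovn cozi xgq qtsjl rkhvg egl rrilu mkh qps civ
Hunk 2: at line 3 remove [xovn] add [xfjs,xac,zrqcx] -> 15 lines: aeczo hdduu fyjy xfjs xac zrqcx cozi xgq qtsjl rkhvg egl rrilu mkh qps civ
Hunk 3: at line 2 remove [fyjy] add [eeq] -> 15 lines: aeczo hdduu eeq xfjs xac zrqcx cozi xgq qtsjl rkhvg egl rrilu mkh qps civ
Hunk 4: at line 5 remove [zrqcx,cozi,xgq] add [vxv,ufg] -> 14 lines: aeczo hdduu eeq xfjs xac vxv ufg qtsjl rkhvg egl rrilu mkh qps civ
Hunk 5: at line 9 remove [egl,rrilu] add [eal,yxbsr] -> 14 lines: aeczo hdduu eeq xfjs xac vxv ufg qtsjl rkhvg eal yxbsr mkh qps civ
Final line 4: xfjs

Answer: xfjs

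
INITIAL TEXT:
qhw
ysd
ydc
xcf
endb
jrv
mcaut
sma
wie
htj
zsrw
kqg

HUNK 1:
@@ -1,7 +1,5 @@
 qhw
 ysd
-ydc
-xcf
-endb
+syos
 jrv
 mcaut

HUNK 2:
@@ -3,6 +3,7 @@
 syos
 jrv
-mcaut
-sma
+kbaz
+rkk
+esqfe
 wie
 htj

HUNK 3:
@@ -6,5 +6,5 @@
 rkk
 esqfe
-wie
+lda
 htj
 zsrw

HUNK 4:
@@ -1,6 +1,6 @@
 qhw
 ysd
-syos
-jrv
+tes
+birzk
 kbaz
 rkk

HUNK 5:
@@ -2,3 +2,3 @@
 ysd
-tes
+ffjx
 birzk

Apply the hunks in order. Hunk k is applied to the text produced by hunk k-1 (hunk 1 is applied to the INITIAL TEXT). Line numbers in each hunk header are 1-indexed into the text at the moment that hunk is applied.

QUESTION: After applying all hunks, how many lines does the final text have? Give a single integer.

Hunk 1: at line 1 remove [ydc,xcf,endb] add [syos] -> 10 lines: qhw ysd syos jrv mcaut sma wie htj zsrw kqg
Hunk 2: at line 3 remove [mcaut,sma] add [kbaz,rkk,esqfe] -> 11 lines: qhw ysd syos jrv kbaz rkk esqfe wie htj zsrw kqg
Hunk 3: at line 6 remove [wie] add [lda] -> 11 lines: qhw ysd syos jrv kbaz rkk esqfe lda htj zsrw kqg
Hunk 4: at line 1 remove [syos,jrv] add [tes,birzk] -> 11 lines: qhw ysd tes birzk kbaz rkk esqfe lda htj zsrw kqg
Hunk 5: at line 2 remove [tes] add [ffjx] -> 11 lines: qhw ysd ffjx birzk kbaz rkk esqfe lda htj zsrw kqg
Final line count: 11

Answer: 11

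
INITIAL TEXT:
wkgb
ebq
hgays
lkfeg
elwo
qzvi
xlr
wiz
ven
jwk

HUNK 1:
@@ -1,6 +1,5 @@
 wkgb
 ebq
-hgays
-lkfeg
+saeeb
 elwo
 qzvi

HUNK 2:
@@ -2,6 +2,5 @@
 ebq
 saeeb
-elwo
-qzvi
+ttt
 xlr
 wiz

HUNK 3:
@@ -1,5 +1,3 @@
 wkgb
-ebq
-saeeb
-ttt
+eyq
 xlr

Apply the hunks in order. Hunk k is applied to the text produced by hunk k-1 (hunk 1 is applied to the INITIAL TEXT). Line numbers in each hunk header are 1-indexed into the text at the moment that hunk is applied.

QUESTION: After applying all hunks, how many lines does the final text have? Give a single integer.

Answer: 6

Derivation:
Hunk 1: at line 1 remove [hgays,lkfeg] add [saeeb] -> 9 lines: wkgb ebq saeeb elwo qzvi xlr wiz ven jwk
Hunk 2: at line 2 remove [elwo,qzvi] add [ttt] -> 8 lines: wkgb ebq saeeb ttt xlr wiz ven jwk
Hunk 3: at line 1 remove [ebq,saeeb,ttt] add [eyq] -> 6 lines: wkgb eyq xlr wiz ven jwk
Final line count: 6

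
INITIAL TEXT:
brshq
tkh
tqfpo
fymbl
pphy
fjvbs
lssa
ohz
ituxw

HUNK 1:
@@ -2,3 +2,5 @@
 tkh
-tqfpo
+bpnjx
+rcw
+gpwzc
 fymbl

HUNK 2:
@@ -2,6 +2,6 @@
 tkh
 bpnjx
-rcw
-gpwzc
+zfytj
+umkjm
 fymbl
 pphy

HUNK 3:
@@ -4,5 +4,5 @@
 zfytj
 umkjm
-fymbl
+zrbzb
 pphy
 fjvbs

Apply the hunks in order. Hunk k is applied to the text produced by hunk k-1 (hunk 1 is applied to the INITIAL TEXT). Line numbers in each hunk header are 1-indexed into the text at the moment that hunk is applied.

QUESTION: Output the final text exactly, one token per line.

Hunk 1: at line 2 remove [tqfpo] add [bpnjx,rcw,gpwzc] -> 11 lines: brshq tkh bpnjx rcw gpwzc fymbl pphy fjvbs lssa ohz ituxw
Hunk 2: at line 2 remove [rcw,gpwzc] add [zfytj,umkjm] -> 11 lines: brshq tkh bpnjx zfytj umkjm fymbl pphy fjvbs lssa ohz ituxw
Hunk 3: at line 4 remove [fymbl] add [zrbzb] -> 11 lines: brshq tkh bpnjx zfytj umkjm zrbzb pphy fjvbs lssa ohz ituxw

Answer: brshq
tkh
bpnjx
zfytj
umkjm
zrbzb
pphy
fjvbs
lssa
ohz
ituxw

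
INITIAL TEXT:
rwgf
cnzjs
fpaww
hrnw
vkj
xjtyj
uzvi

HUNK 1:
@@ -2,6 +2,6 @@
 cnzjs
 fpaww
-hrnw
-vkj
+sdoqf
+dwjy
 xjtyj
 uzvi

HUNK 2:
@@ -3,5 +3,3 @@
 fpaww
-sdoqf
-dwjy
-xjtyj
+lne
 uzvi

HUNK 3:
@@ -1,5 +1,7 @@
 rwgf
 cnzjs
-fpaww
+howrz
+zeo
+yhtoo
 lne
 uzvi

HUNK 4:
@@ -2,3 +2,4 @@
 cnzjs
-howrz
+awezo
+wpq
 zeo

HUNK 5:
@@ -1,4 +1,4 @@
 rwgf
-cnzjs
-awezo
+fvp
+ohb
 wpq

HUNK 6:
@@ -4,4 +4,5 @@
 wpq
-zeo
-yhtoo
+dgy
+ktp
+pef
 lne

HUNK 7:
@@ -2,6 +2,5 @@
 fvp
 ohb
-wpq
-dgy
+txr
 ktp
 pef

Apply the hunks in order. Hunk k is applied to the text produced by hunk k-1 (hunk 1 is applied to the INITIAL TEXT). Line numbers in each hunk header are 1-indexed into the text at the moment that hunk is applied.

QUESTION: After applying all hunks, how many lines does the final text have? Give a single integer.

Answer: 8

Derivation:
Hunk 1: at line 2 remove [hrnw,vkj] add [sdoqf,dwjy] -> 7 lines: rwgf cnzjs fpaww sdoqf dwjy xjtyj uzvi
Hunk 2: at line 3 remove [sdoqf,dwjy,xjtyj] add [lne] -> 5 lines: rwgf cnzjs fpaww lne uzvi
Hunk 3: at line 1 remove [fpaww] add [howrz,zeo,yhtoo] -> 7 lines: rwgf cnzjs howrz zeo yhtoo lne uzvi
Hunk 4: at line 2 remove [howrz] add [awezo,wpq] -> 8 lines: rwgf cnzjs awezo wpq zeo yhtoo lne uzvi
Hunk 5: at line 1 remove [cnzjs,awezo] add [fvp,ohb] -> 8 lines: rwgf fvp ohb wpq zeo yhtoo lne uzvi
Hunk 6: at line 4 remove [zeo,yhtoo] add [dgy,ktp,pef] -> 9 lines: rwgf fvp ohb wpq dgy ktp pef lne uzvi
Hunk 7: at line 2 remove [wpq,dgy] add [txr] -> 8 lines: rwgf fvp ohb txr ktp pef lne uzvi
Final line count: 8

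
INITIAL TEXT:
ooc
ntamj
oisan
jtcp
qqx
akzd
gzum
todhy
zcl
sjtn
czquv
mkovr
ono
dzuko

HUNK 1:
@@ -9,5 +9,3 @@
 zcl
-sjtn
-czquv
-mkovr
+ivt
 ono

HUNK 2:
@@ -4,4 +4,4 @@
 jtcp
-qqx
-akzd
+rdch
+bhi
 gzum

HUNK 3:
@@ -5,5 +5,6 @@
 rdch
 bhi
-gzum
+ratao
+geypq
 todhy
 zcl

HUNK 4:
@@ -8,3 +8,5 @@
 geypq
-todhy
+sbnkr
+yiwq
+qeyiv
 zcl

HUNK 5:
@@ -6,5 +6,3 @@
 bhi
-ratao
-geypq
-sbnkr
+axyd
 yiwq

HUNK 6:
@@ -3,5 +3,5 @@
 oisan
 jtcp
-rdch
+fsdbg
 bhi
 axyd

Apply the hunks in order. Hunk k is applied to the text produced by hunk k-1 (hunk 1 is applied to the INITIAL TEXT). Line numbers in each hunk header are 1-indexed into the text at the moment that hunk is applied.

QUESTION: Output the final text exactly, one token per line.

Answer: ooc
ntamj
oisan
jtcp
fsdbg
bhi
axyd
yiwq
qeyiv
zcl
ivt
ono
dzuko

Derivation:
Hunk 1: at line 9 remove [sjtn,czquv,mkovr] add [ivt] -> 12 lines: ooc ntamj oisan jtcp qqx akzd gzum todhy zcl ivt ono dzuko
Hunk 2: at line 4 remove [qqx,akzd] add [rdch,bhi] -> 12 lines: ooc ntamj oisan jtcp rdch bhi gzum todhy zcl ivt ono dzuko
Hunk 3: at line 5 remove [gzum] add [ratao,geypq] -> 13 lines: ooc ntamj oisan jtcp rdch bhi ratao geypq todhy zcl ivt ono dzuko
Hunk 4: at line 8 remove [todhy] add [sbnkr,yiwq,qeyiv] -> 15 lines: ooc ntamj oisan jtcp rdch bhi ratao geypq sbnkr yiwq qeyiv zcl ivt ono dzuko
Hunk 5: at line 6 remove [ratao,geypq,sbnkr] add [axyd] -> 13 lines: ooc ntamj oisan jtcp rdch bhi axyd yiwq qeyiv zcl ivt ono dzuko
Hunk 6: at line 3 remove [rdch] add [fsdbg] -> 13 lines: ooc ntamj oisan jtcp fsdbg bhi axyd yiwq qeyiv zcl ivt ono dzuko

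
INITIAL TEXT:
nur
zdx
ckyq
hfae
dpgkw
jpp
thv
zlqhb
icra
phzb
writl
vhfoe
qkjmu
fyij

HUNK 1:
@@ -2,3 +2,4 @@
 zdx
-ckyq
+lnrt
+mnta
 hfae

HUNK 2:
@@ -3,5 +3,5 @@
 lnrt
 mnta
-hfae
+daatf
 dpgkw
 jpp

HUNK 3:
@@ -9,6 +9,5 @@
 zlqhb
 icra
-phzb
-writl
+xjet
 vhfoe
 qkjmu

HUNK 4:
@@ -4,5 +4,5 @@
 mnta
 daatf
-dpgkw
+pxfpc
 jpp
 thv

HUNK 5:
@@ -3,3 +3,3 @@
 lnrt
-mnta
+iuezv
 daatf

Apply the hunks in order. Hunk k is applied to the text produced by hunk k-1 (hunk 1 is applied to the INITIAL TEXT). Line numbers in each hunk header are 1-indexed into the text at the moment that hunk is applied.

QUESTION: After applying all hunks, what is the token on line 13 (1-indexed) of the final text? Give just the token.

Hunk 1: at line 2 remove [ckyq] add [lnrt,mnta] -> 15 lines: nur zdx lnrt mnta hfae dpgkw jpp thv zlqhb icra phzb writl vhfoe qkjmu fyij
Hunk 2: at line 3 remove [hfae] add [daatf] -> 15 lines: nur zdx lnrt mnta daatf dpgkw jpp thv zlqhb icra phzb writl vhfoe qkjmu fyij
Hunk 3: at line 9 remove [phzb,writl] add [xjet] -> 14 lines: nur zdx lnrt mnta daatf dpgkw jpp thv zlqhb icra xjet vhfoe qkjmu fyij
Hunk 4: at line 4 remove [dpgkw] add [pxfpc] -> 14 lines: nur zdx lnrt mnta daatf pxfpc jpp thv zlqhb icra xjet vhfoe qkjmu fyij
Hunk 5: at line 3 remove [mnta] add [iuezv] -> 14 lines: nur zdx lnrt iuezv daatf pxfpc jpp thv zlqhb icra xjet vhfoe qkjmu fyij
Final line 13: qkjmu

Answer: qkjmu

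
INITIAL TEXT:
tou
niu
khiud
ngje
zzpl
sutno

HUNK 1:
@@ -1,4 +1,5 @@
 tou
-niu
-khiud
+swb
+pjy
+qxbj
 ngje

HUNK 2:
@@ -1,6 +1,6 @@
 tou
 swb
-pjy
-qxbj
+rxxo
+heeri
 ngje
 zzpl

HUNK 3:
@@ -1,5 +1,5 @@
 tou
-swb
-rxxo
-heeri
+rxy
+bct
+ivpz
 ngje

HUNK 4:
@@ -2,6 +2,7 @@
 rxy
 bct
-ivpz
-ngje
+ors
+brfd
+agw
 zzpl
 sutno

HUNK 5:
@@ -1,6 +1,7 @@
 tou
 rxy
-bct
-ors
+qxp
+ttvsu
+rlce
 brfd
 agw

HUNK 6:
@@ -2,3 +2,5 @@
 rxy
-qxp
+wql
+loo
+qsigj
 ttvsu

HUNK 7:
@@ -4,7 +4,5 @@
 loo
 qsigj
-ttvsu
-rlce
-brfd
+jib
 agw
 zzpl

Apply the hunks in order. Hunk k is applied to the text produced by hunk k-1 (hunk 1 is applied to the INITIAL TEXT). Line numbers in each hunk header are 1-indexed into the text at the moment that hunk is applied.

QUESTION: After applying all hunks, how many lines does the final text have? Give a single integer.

Answer: 9

Derivation:
Hunk 1: at line 1 remove [niu,khiud] add [swb,pjy,qxbj] -> 7 lines: tou swb pjy qxbj ngje zzpl sutno
Hunk 2: at line 1 remove [pjy,qxbj] add [rxxo,heeri] -> 7 lines: tou swb rxxo heeri ngje zzpl sutno
Hunk 3: at line 1 remove [swb,rxxo,heeri] add [rxy,bct,ivpz] -> 7 lines: tou rxy bct ivpz ngje zzpl sutno
Hunk 4: at line 2 remove [ivpz,ngje] add [ors,brfd,agw] -> 8 lines: tou rxy bct ors brfd agw zzpl sutno
Hunk 5: at line 1 remove [bct,ors] add [qxp,ttvsu,rlce] -> 9 lines: tou rxy qxp ttvsu rlce brfd agw zzpl sutno
Hunk 6: at line 2 remove [qxp] add [wql,loo,qsigj] -> 11 lines: tou rxy wql loo qsigj ttvsu rlce brfd agw zzpl sutno
Hunk 7: at line 4 remove [ttvsu,rlce,brfd] add [jib] -> 9 lines: tou rxy wql loo qsigj jib agw zzpl sutno
Final line count: 9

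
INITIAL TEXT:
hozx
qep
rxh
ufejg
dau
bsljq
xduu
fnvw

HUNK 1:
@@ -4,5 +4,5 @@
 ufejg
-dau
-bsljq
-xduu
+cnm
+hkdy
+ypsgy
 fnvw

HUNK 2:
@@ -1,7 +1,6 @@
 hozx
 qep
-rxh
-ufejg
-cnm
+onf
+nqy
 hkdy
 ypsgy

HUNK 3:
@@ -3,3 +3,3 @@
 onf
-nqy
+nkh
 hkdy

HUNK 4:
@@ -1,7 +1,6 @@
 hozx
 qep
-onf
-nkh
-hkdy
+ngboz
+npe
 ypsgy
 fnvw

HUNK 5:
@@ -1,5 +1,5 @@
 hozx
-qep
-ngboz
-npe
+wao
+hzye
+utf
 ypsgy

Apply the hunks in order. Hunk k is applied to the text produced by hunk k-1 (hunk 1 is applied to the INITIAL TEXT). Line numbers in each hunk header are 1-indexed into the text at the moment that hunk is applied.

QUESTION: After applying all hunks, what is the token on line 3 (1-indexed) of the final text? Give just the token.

Answer: hzye

Derivation:
Hunk 1: at line 4 remove [dau,bsljq,xduu] add [cnm,hkdy,ypsgy] -> 8 lines: hozx qep rxh ufejg cnm hkdy ypsgy fnvw
Hunk 2: at line 1 remove [rxh,ufejg,cnm] add [onf,nqy] -> 7 lines: hozx qep onf nqy hkdy ypsgy fnvw
Hunk 3: at line 3 remove [nqy] add [nkh] -> 7 lines: hozx qep onf nkh hkdy ypsgy fnvw
Hunk 4: at line 1 remove [onf,nkh,hkdy] add [ngboz,npe] -> 6 lines: hozx qep ngboz npe ypsgy fnvw
Hunk 5: at line 1 remove [qep,ngboz,npe] add [wao,hzye,utf] -> 6 lines: hozx wao hzye utf ypsgy fnvw
Final line 3: hzye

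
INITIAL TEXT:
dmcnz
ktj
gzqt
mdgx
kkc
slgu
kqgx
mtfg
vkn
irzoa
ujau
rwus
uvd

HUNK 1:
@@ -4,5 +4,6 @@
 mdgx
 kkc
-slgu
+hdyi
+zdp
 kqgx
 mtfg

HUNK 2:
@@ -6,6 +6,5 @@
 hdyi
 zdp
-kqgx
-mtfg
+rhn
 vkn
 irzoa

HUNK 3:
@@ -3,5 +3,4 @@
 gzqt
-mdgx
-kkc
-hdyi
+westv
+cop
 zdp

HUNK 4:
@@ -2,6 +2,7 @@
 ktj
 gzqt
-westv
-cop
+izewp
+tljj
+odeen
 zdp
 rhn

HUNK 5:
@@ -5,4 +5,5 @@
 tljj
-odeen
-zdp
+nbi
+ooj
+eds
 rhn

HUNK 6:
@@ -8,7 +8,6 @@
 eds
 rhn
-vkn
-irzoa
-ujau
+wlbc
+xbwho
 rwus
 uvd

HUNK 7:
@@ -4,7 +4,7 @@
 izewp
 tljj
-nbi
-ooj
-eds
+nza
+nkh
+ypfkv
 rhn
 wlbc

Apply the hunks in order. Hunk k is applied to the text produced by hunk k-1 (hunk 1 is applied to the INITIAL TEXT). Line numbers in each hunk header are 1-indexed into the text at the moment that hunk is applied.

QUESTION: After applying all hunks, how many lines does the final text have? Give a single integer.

Answer: 13

Derivation:
Hunk 1: at line 4 remove [slgu] add [hdyi,zdp] -> 14 lines: dmcnz ktj gzqt mdgx kkc hdyi zdp kqgx mtfg vkn irzoa ujau rwus uvd
Hunk 2: at line 6 remove [kqgx,mtfg] add [rhn] -> 13 lines: dmcnz ktj gzqt mdgx kkc hdyi zdp rhn vkn irzoa ujau rwus uvd
Hunk 3: at line 3 remove [mdgx,kkc,hdyi] add [westv,cop] -> 12 lines: dmcnz ktj gzqt westv cop zdp rhn vkn irzoa ujau rwus uvd
Hunk 4: at line 2 remove [westv,cop] add [izewp,tljj,odeen] -> 13 lines: dmcnz ktj gzqt izewp tljj odeen zdp rhn vkn irzoa ujau rwus uvd
Hunk 5: at line 5 remove [odeen,zdp] add [nbi,ooj,eds] -> 14 lines: dmcnz ktj gzqt izewp tljj nbi ooj eds rhn vkn irzoa ujau rwus uvd
Hunk 6: at line 8 remove [vkn,irzoa,ujau] add [wlbc,xbwho] -> 13 lines: dmcnz ktj gzqt izewp tljj nbi ooj eds rhn wlbc xbwho rwus uvd
Hunk 7: at line 4 remove [nbi,ooj,eds] add [nza,nkh,ypfkv] -> 13 lines: dmcnz ktj gzqt izewp tljj nza nkh ypfkv rhn wlbc xbwho rwus uvd
Final line count: 13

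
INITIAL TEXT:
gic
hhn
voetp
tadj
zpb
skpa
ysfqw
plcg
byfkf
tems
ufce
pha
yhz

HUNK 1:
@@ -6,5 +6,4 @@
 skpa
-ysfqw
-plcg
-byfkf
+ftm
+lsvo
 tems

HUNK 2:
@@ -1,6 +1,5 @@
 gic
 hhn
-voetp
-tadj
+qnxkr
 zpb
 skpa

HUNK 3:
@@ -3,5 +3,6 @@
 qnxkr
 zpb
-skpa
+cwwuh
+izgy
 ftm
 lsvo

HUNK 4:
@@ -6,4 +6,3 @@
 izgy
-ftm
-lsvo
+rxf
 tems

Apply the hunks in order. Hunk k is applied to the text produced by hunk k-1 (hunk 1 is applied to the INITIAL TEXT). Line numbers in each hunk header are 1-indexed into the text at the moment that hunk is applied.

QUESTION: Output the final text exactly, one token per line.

Hunk 1: at line 6 remove [ysfqw,plcg,byfkf] add [ftm,lsvo] -> 12 lines: gic hhn voetp tadj zpb skpa ftm lsvo tems ufce pha yhz
Hunk 2: at line 1 remove [voetp,tadj] add [qnxkr] -> 11 lines: gic hhn qnxkr zpb skpa ftm lsvo tems ufce pha yhz
Hunk 3: at line 3 remove [skpa] add [cwwuh,izgy] -> 12 lines: gic hhn qnxkr zpb cwwuh izgy ftm lsvo tems ufce pha yhz
Hunk 4: at line 6 remove [ftm,lsvo] add [rxf] -> 11 lines: gic hhn qnxkr zpb cwwuh izgy rxf tems ufce pha yhz

Answer: gic
hhn
qnxkr
zpb
cwwuh
izgy
rxf
tems
ufce
pha
yhz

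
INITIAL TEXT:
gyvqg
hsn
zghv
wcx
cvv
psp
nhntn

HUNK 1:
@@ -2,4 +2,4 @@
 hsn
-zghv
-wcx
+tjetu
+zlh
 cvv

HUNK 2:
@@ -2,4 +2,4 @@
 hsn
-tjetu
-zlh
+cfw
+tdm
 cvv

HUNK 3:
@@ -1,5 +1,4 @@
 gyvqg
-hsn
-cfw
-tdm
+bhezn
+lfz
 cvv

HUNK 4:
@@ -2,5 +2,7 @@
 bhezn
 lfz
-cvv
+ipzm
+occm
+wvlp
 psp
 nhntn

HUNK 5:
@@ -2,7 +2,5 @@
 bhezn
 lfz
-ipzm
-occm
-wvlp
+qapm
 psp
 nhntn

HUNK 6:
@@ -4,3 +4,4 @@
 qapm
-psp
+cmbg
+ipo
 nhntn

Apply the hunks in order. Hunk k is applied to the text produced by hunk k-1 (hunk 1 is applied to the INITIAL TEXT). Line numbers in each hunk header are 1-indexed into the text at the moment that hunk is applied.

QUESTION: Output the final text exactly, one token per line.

Answer: gyvqg
bhezn
lfz
qapm
cmbg
ipo
nhntn

Derivation:
Hunk 1: at line 2 remove [zghv,wcx] add [tjetu,zlh] -> 7 lines: gyvqg hsn tjetu zlh cvv psp nhntn
Hunk 2: at line 2 remove [tjetu,zlh] add [cfw,tdm] -> 7 lines: gyvqg hsn cfw tdm cvv psp nhntn
Hunk 3: at line 1 remove [hsn,cfw,tdm] add [bhezn,lfz] -> 6 lines: gyvqg bhezn lfz cvv psp nhntn
Hunk 4: at line 2 remove [cvv] add [ipzm,occm,wvlp] -> 8 lines: gyvqg bhezn lfz ipzm occm wvlp psp nhntn
Hunk 5: at line 2 remove [ipzm,occm,wvlp] add [qapm] -> 6 lines: gyvqg bhezn lfz qapm psp nhntn
Hunk 6: at line 4 remove [psp] add [cmbg,ipo] -> 7 lines: gyvqg bhezn lfz qapm cmbg ipo nhntn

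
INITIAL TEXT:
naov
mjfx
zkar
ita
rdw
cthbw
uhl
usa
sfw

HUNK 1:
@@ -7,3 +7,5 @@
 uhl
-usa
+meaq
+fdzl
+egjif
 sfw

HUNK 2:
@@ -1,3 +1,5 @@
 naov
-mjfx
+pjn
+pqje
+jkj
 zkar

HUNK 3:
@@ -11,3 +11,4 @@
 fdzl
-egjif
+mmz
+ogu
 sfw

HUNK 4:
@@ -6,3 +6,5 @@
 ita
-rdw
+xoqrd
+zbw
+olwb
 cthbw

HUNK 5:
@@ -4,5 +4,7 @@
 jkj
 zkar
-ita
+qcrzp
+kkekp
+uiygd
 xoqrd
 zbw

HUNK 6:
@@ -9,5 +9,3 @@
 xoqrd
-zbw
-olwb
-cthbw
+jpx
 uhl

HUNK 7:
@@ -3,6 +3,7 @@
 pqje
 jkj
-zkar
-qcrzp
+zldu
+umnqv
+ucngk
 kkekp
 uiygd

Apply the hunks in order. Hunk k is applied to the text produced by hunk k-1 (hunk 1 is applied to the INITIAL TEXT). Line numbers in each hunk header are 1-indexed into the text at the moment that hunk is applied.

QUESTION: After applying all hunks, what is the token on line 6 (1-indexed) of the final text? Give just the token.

Hunk 1: at line 7 remove [usa] add [meaq,fdzl,egjif] -> 11 lines: naov mjfx zkar ita rdw cthbw uhl meaq fdzl egjif sfw
Hunk 2: at line 1 remove [mjfx] add [pjn,pqje,jkj] -> 13 lines: naov pjn pqje jkj zkar ita rdw cthbw uhl meaq fdzl egjif sfw
Hunk 3: at line 11 remove [egjif] add [mmz,ogu] -> 14 lines: naov pjn pqje jkj zkar ita rdw cthbw uhl meaq fdzl mmz ogu sfw
Hunk 4: at line 6 remove [rdw] add [xoqrd,zbw,olwb] -> 16 lines: naov pjn pqje jkj zkar ita xoqrd zbw olwb cthbw uhl meaq fdzl mmz ogu sfw
Hunk 5: at line 4 remove [ita] add [qcrzp,kkekp,uiygd] -> 18 lines: naov pjn pqje jkj zkar qcrzp kkekp uiygd xoqrd zbw olwb cthbw uhl meaq fdzl mmz ogu sfw
Hunk 6: at line 9 remove [zbw,olwb,cthbw] add [jpx] -> 16 lines: naov pjn pqje jkj zkar qcrzp kkekp uiygd xoqrd jpx uhl meaq fdzl mmz ogu sfw
Hunk 7: at line 3 remove [zkar,qcrzp] add [zldu,umnqv,ucngk] -> 17 lines: naov pjn pqje jkj zldu umnqv ucngk kkekp uiygd xoqrd jpx uhl meaq fdzl mmz ogu sfw
Final line 6: umnqv

Answer: umnqv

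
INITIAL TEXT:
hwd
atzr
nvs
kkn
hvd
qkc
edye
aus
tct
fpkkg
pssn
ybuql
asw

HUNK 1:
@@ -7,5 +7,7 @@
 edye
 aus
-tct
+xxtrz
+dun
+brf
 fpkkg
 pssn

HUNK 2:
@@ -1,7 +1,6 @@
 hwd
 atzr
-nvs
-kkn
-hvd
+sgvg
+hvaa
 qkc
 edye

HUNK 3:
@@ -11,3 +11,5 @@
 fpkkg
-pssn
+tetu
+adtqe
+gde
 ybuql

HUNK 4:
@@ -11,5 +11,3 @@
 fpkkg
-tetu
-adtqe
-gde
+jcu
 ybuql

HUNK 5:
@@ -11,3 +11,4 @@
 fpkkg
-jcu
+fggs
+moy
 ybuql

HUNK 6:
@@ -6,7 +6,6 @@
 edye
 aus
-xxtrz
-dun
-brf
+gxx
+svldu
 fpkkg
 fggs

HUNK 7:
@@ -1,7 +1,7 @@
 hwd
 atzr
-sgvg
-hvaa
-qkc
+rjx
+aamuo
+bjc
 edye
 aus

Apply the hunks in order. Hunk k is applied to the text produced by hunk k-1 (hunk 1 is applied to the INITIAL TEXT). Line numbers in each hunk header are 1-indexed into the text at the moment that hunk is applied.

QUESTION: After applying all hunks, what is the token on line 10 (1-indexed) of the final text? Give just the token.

Answer: fpkkg

Derivation:
Hunk 1: at line 7 remove [tct] add [xxtrz,dun,brf] -> 15 lines: hwd atzr nvs kkn hvd qkc edye aus xxtrz dun brf fpkkg pssn ybuql asw
Hunk 2: at line 1 remove [nvs,kkn,hvd] add [sgvg,hvaa] -> 14 lines: hwd atzr sgvg hvaa qkc edye aus xxtrz dun brf fpkkg pssn ybuql asw
Hunk 3: at line 11 remove [pssn] add [tetu,adtqe,gde] -> 16 lines: hwd atzr sgvg hvaa qkc edye aus xxtrz dun brf fpkkg tetu adtqe gde ybuql asw
Hunk 4: at line 11 remove [tetu,adtqe,gde] add [jcu] -> 14 lines: hwd atzr sgvg hvaa qkc edye aus xxtrz dun brf fpkkg jcu ybuql asw
Hunk 5: at line 11 remove [jcu] add [fggs,moy] -> 15 lines: hwd atzr sgvg hvaa qkc edye aus xxtrz dun brf fpkkg fggs moy ybuql asw
Hunk 6: at line 6 remove [xxtrz,dun,brf] add [gxx,svldu] -> 14 lines: hwd atzr sgvg hvaa qkc edye aus gxx svldu fpkkg fggs moy ybuql asw
Hunk 7: at line 1 remove [sgvg,hvaa,qkc] add [rjx,aamuo,bjc] -> 14 lines: hwd atzr rjx aamuo bjc edye aus gxx svldu fpkkg fggs moy ybuql asw
Final line 10: fpkkg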